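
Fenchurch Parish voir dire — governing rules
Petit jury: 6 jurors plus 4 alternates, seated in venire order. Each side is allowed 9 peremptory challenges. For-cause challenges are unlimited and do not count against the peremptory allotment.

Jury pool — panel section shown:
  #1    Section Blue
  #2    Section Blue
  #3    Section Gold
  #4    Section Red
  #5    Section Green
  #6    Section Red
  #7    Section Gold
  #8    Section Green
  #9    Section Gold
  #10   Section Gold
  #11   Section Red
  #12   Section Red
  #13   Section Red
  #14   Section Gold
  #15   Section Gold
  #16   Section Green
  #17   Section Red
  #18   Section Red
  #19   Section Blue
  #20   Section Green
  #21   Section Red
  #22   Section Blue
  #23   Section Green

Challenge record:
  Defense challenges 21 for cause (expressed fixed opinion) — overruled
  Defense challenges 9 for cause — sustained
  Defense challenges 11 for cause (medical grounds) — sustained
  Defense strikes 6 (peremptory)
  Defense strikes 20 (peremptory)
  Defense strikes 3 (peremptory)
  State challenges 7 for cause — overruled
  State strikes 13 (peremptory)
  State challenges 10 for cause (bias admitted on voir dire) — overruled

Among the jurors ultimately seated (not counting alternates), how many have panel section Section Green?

Removed: #3, #6, #9, #11, #13, #20.
Seated jurors 1–6: #1, #2, #4, #5, #7, #8 (alternates #10, #12, #14, #15 not counted).
Of those, in Section Green: #5, #8 → 2.

2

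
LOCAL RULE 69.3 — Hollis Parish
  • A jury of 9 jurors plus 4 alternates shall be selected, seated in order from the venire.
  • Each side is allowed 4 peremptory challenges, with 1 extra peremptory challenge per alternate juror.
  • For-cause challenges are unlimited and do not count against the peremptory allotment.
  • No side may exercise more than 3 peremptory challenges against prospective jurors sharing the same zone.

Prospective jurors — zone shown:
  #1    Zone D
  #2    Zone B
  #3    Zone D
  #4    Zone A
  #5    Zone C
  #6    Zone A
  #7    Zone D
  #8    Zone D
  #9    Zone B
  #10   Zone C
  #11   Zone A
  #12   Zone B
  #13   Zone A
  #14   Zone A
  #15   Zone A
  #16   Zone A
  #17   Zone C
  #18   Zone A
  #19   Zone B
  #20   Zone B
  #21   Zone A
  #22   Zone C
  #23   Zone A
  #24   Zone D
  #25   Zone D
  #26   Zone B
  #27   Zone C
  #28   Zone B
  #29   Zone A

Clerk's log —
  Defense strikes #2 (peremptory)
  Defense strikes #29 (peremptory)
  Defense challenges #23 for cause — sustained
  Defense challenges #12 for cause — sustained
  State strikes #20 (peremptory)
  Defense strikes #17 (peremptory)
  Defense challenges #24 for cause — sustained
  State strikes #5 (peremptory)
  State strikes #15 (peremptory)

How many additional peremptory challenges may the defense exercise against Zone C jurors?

2

Defense peremptories so far: #2, #29, #17 — 3 of 8 used, 5 left overall.
Against Zone C: #17 — 1 used; per-zone cap 3 leaves 2.
Binding limit: min(5, 2) = 2.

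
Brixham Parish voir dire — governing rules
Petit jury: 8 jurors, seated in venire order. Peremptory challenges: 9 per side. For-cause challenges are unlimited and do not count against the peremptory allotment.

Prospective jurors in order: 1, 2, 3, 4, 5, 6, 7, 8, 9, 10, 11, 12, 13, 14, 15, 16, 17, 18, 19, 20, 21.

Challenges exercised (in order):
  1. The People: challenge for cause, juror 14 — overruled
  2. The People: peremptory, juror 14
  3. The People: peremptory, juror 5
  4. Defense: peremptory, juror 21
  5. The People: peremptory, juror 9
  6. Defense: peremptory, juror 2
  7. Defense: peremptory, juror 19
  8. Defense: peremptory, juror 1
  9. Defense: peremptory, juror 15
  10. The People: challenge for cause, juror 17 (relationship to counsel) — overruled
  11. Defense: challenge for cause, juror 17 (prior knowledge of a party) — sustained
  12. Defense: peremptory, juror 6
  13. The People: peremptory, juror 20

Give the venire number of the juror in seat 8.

Removed: #1, #2, #5, #6, #9, #14, #15, #17, #19, #20, #21.
Seating in order: seats 1–8 → #3, #4, #7, #8, #10, #11, #12, #13.
So seat 8 is #13.

13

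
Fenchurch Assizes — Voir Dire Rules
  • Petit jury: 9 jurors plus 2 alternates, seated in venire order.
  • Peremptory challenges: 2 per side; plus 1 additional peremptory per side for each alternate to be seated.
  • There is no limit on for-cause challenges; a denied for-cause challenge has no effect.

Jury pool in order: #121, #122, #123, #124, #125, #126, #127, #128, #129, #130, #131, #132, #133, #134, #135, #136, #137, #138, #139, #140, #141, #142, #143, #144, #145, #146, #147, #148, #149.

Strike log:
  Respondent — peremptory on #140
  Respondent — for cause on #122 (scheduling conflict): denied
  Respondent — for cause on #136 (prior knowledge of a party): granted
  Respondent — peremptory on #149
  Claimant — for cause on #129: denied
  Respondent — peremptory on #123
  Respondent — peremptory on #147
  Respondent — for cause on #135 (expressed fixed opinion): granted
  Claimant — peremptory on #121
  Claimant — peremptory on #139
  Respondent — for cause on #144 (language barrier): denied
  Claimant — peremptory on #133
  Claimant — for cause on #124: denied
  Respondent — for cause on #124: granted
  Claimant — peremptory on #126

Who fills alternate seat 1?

Removed: #121, #123, #124, #126, #133, #135, #136, #139, #140, #147, #149. (#122, #129, #144 stay — for-cause denied.)
Seating in order: seats 1–9 → #122, #125, #127, #128, #129, #130, #131, #132, #134; alternates → #137, #138.
So alternate 1 is #137.

137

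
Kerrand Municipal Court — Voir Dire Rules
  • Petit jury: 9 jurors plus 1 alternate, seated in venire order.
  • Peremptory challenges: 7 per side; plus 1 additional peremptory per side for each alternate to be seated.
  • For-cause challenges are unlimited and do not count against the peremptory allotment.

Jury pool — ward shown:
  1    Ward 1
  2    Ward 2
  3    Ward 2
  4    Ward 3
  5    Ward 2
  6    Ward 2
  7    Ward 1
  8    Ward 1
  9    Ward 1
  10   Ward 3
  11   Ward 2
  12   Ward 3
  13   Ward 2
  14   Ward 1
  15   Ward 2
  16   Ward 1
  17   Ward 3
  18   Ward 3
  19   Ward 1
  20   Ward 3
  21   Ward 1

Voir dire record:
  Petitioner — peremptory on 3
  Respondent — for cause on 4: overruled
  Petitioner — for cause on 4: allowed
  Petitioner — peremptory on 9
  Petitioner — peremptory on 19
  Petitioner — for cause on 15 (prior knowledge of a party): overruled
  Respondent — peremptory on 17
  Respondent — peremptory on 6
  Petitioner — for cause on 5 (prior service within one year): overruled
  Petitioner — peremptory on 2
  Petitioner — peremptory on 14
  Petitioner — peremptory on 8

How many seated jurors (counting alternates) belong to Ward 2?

4

Removed: #2, #3, #4, #6, #8, #9, #14, #17, #19.
Seated (10 incl. alternates): #1, #5, #7, #10, #11, #12, #13, #15, #16, #18.
Of those, in Ward 2: #5, #11, #13, #15 → 4.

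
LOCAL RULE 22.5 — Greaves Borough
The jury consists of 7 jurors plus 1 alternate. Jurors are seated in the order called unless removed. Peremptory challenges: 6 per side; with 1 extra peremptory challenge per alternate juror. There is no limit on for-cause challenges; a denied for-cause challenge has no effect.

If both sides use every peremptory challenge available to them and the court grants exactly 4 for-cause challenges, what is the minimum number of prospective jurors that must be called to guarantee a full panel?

Seats to fill: 7 + 1 alternates = 8.
Peremptories: 6 + 1×1 = 7 per side × 2 sides = 14.
For-cause removals: 4.
Minimum venire: 8 + 14 + 4 = 26.

26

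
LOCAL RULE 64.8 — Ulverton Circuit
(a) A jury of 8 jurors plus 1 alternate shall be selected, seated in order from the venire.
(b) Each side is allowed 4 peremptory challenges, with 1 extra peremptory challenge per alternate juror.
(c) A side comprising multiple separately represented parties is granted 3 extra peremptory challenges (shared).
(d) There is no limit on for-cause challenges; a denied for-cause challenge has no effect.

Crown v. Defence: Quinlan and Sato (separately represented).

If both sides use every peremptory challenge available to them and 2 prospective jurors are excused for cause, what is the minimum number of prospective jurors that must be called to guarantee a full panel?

24

Seats to fill: 8 + 1 alternates = 9.
Peremptories — Crown: 4 + 1×1 = 5; Defence: 4 + 1×1 + 3 = 8; total 13.
For-cause removals: 2.
Minimum venire: 9 + 13 + 2 = 24.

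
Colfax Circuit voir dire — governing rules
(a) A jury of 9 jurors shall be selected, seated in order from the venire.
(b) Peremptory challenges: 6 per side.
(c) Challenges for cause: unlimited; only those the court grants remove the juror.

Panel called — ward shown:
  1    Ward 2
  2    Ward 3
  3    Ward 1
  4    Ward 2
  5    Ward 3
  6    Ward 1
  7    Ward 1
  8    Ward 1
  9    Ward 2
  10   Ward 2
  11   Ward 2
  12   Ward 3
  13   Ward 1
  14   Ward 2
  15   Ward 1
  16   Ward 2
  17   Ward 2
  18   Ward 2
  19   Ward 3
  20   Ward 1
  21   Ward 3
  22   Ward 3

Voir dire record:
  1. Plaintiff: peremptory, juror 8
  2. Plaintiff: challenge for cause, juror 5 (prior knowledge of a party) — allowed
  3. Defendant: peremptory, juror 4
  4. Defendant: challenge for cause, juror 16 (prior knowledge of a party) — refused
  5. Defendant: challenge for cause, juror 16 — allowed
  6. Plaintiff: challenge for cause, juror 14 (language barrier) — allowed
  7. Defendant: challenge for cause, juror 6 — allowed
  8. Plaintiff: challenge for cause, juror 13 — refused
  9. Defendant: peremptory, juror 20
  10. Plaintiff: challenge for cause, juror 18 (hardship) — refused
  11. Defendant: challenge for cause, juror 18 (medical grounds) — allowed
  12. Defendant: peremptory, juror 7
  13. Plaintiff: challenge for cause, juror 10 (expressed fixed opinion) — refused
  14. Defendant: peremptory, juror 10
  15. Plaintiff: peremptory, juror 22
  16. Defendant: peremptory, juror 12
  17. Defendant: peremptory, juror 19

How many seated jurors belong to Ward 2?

Removed: #4, #5, #6, #7, #8, #10, #12, #14, #16, #18, #19, #20, #22.
Seated jurors 1–9: #1, #2, #3, #9, #11, #13, #15, #17, #21.
Of those, in Ward 2: #1, #9, #11, #17 → 4.

4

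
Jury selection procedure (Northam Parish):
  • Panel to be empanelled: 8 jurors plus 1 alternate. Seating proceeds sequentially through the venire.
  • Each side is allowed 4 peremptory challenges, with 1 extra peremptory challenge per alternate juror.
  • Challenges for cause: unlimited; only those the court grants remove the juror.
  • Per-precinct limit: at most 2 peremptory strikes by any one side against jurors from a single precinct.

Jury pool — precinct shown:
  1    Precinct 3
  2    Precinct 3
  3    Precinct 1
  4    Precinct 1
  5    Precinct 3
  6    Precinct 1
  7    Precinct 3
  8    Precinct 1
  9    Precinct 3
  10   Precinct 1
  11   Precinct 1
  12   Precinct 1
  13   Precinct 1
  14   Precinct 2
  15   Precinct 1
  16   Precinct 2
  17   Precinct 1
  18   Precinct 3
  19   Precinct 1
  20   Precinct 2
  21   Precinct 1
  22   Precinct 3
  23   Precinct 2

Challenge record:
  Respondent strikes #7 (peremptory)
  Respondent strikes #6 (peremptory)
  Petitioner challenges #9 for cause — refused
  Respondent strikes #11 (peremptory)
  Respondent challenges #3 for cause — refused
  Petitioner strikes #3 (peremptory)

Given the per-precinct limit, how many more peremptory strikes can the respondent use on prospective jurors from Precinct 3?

1

Respondent peremptories so far: #7, #6, #11 — 3 of 5 used, 2 left overall.
Against Precinct 3: #7 — 1 used; per-precinct cap 2 leaves 1.
Binding limit: min(2, 1) = 1.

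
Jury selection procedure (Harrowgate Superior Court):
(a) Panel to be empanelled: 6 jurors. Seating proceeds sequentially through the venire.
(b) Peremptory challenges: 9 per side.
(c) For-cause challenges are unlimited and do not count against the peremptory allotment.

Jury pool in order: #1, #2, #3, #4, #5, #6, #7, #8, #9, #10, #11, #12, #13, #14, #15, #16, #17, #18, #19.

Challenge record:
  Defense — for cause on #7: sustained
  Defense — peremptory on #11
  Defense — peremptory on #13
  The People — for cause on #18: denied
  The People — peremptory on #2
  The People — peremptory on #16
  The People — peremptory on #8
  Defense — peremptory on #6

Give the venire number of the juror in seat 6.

10

Removed: #2, #6, #7, #8, #11, #13, #16. (#18 stays — for-cause denied.)
Seating in order: seats 1–6 → #1, #3, #4, #5, #9, #10.
So seat 6 is #10.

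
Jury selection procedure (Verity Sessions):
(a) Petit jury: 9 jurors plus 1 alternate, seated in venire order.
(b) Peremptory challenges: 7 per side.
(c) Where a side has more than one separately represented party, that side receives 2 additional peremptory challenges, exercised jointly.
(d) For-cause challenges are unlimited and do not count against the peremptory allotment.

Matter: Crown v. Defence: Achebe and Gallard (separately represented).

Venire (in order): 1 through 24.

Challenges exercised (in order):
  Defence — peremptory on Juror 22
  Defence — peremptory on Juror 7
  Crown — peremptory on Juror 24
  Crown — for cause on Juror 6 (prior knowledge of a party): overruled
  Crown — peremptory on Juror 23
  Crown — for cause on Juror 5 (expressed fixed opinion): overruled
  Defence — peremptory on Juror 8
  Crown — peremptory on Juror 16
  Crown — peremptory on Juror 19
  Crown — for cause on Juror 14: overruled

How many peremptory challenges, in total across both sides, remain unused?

9

Crown allotment: 7. Defence allotment: 7 base + 2 multi-party = 9.
Crown peremptories used: #24, #23, #16, #19 — 4 (for-cause on #6, #5, #14 don't count).
Defence peremptories used: #22, #7, #8 — 3.
Remaining: (7 − 4) + (9 − 3) = 9.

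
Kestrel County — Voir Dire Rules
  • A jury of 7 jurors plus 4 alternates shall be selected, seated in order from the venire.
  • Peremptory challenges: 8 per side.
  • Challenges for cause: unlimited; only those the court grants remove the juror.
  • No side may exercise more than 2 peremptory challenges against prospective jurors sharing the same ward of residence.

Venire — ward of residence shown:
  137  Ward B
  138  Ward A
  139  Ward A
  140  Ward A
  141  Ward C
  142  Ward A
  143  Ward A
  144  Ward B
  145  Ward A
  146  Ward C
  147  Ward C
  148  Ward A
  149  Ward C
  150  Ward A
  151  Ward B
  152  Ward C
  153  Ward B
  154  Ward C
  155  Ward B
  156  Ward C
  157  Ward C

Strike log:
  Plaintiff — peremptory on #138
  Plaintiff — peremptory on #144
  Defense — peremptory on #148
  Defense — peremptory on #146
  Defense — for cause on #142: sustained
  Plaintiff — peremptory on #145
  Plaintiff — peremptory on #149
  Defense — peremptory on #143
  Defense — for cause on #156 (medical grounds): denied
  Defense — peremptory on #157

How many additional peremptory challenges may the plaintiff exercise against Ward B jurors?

1

Plaintiff peremptories so far: #138, #144, #145, #149 — 4 of 8 used, 4 left overall.
Against Ward B: #144 — 1 used; per-ward cap 2 leaves 1.
Binding limit: min(4, 1) = 1.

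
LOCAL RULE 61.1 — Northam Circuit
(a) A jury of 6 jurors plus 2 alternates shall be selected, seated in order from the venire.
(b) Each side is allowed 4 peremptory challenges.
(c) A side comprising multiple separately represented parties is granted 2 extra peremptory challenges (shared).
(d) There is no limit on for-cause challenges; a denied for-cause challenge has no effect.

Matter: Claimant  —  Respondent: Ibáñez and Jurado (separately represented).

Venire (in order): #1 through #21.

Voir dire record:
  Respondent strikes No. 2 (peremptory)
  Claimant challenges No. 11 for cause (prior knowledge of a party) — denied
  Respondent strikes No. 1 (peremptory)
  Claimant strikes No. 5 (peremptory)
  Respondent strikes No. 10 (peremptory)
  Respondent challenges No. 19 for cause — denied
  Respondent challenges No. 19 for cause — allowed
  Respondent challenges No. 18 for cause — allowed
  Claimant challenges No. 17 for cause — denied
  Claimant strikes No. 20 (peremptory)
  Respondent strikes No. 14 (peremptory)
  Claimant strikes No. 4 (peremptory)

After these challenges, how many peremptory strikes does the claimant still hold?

1

Claimant allotment: 4.
Claimant peremptories used: #5, #20, #4 — 3 (for-cause on #11, #17 don't count).
Remaining: 4 − 3 = 1.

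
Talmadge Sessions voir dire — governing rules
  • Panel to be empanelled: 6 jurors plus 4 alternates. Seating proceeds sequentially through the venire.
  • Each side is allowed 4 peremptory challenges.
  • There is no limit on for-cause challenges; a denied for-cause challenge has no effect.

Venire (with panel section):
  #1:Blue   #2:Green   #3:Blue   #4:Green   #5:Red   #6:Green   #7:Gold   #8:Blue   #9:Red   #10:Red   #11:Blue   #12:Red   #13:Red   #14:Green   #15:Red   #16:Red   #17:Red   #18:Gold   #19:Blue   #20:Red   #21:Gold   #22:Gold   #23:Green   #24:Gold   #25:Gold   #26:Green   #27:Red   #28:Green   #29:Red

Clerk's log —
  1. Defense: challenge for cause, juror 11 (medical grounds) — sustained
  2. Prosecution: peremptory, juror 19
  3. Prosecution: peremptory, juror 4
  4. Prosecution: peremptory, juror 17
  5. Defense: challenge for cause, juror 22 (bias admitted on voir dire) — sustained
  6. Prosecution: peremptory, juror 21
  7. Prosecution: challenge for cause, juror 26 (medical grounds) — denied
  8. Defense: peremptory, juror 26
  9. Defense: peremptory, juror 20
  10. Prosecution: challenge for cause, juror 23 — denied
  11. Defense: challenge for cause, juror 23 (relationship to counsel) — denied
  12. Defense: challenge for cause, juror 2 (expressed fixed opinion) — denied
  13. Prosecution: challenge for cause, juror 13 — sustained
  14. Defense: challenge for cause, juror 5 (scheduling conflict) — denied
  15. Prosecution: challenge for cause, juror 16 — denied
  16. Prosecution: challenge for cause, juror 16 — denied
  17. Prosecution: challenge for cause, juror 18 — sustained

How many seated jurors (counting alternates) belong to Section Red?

Removed: #4, #11, #13, #17, #18, #19, #20, #21, #22, #26.
Seated (10 incl. alternates): #1, #2, #3, #5, #6, #7, #8, #9, #10, #12.
Of those, in Section Red: #5, #9, #10, #12 → 4.

4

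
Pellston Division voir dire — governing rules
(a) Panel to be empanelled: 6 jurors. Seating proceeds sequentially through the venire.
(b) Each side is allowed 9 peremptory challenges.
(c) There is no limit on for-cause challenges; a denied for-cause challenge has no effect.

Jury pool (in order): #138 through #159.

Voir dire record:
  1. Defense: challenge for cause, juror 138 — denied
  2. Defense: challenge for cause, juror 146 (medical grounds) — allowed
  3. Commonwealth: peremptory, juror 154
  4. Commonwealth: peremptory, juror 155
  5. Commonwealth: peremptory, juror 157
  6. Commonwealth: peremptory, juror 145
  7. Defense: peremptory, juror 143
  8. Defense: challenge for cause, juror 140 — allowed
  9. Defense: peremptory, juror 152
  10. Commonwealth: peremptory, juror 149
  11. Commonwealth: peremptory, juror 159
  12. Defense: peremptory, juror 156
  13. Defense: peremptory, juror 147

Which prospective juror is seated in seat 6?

148

Removed: #140, #143, #145, #146, #147, #149, #152, #154, #155, #156, #157, #159. (#138 stays — for-cause denied.)
Filling seats in venire order through position 6: #138, #139, #141, #142, #144, #148.
So seat 6 is #148.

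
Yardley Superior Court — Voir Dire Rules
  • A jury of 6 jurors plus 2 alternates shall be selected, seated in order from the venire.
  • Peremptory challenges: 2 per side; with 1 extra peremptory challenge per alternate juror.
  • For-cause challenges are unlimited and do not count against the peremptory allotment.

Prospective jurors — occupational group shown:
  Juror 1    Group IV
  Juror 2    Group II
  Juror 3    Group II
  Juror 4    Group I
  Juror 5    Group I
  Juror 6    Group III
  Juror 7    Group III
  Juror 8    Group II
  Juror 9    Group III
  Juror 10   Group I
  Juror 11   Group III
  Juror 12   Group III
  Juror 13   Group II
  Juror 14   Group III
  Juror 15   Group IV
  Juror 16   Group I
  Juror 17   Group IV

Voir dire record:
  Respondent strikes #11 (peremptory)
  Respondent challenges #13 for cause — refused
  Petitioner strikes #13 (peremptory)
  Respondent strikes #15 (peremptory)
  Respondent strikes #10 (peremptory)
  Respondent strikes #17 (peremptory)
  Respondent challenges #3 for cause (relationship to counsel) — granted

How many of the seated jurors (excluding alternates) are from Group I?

Removed: #3, #10, #11, #13, #15, #17.
Seated jurors 1–6: #1, #2, #4, #5, #6, #7 (alternates #8, #9 not counted).
Of those, in Group I: #4, #5 → 2.

2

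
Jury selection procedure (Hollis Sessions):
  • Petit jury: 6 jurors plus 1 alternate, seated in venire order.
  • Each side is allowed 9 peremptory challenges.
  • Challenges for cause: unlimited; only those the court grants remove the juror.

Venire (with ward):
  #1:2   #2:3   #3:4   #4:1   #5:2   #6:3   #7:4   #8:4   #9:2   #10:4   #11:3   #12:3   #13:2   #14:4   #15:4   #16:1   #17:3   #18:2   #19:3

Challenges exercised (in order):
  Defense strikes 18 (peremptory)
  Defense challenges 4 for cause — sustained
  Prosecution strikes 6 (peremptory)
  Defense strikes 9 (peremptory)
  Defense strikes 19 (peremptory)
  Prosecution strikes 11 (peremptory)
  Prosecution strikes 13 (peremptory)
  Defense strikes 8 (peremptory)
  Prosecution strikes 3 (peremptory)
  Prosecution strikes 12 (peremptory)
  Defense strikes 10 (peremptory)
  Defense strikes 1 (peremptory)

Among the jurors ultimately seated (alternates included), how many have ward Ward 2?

1

Removed: #1, #3, #4, #6, #8, #9, #10, #11, #12, #13, #18, #19.
Seated (7 incl. alternates): #2, #5, #7, #14, #15, #16, #17.
Of those, in Ward 2: #5 → 1.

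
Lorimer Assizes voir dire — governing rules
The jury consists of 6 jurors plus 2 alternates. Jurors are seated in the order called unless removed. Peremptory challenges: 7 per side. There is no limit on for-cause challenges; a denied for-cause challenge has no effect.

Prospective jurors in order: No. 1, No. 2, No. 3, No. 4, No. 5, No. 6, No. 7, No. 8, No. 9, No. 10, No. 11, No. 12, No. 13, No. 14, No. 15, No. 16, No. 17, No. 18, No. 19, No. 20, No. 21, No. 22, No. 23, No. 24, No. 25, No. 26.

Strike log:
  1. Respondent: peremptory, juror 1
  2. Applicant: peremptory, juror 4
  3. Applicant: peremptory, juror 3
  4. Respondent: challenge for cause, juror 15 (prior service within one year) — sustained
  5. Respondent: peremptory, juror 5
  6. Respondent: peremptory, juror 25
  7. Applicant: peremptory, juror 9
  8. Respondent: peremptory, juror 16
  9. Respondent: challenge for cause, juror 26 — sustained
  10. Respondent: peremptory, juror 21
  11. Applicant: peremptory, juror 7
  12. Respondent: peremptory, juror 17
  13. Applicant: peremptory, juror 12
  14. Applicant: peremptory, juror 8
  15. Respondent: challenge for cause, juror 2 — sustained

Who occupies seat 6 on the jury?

Removed: #1, #2, #3, #4, #5, #7, #8, #9, #12, #15, #16, #17, #21, #25, #26.
Seating in order: seats 1–6 → #6, #10, #11, #13, #14, #18; alternates → #19, #20.
So seat 6 is #18.

18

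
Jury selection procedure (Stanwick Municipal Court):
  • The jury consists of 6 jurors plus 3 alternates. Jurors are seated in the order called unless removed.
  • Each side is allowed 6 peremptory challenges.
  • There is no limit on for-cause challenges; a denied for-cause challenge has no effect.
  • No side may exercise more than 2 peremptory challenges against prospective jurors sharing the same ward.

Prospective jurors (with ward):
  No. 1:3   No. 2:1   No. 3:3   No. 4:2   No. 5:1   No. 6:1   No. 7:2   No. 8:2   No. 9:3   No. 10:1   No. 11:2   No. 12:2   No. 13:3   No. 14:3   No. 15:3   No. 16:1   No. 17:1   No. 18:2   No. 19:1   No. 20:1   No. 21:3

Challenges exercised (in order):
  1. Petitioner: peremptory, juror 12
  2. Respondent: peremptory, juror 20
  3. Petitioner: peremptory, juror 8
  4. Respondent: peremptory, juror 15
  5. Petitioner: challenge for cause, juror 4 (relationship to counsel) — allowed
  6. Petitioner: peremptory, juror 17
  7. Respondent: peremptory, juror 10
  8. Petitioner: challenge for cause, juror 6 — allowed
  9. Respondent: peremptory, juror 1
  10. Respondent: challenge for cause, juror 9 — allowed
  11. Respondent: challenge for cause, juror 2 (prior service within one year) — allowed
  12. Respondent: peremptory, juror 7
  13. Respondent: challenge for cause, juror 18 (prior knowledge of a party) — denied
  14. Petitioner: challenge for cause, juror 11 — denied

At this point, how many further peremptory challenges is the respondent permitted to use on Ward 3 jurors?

0

Respondent peremptories so far: #20, #15, #10, #1, #7 — 5 of 6 used, 1 left overall.
Against Ward 3: #15, #1 — 2 used; per-ward cap 2 leaves 0.
Binding limit: min(1, 0) = 0.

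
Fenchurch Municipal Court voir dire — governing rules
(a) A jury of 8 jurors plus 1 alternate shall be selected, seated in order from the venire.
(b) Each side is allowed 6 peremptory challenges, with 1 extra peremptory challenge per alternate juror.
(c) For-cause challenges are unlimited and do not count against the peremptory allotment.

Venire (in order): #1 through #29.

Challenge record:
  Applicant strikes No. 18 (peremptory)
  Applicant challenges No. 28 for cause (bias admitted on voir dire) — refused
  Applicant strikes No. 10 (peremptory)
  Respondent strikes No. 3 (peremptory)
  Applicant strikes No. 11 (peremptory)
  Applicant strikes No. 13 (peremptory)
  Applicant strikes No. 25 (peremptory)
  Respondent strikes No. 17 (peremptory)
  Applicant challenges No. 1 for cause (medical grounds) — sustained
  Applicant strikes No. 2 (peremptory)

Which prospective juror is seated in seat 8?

Removed: #1, #2, #3, #10, #11, #13, #17, #18, #25. (#28 stays — for-cause denied.)
Seating in order: seats 1–8 → #4, #5, #6, #7, #8, #9, #12, #14; alternates → #15.
So seat 8 is #14.

14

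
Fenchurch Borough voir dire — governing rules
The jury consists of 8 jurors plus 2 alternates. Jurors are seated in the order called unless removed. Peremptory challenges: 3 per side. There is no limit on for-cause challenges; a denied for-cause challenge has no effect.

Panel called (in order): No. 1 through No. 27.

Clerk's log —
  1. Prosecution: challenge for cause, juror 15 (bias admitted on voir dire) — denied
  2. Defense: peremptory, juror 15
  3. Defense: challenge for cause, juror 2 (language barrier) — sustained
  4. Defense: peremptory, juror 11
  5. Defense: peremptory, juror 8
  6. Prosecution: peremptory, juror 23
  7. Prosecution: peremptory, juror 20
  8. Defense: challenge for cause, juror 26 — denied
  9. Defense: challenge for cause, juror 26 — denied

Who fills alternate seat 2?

Removed: #2, #8, #11, #15, #20, #23. (#26 stays — for-cause denied.)
Seating in order: seats 1–8 → #1, #3, #4, #5, #6, #7, #9, #10; alternates → #12, #13.
So alternate 2 is #13.

13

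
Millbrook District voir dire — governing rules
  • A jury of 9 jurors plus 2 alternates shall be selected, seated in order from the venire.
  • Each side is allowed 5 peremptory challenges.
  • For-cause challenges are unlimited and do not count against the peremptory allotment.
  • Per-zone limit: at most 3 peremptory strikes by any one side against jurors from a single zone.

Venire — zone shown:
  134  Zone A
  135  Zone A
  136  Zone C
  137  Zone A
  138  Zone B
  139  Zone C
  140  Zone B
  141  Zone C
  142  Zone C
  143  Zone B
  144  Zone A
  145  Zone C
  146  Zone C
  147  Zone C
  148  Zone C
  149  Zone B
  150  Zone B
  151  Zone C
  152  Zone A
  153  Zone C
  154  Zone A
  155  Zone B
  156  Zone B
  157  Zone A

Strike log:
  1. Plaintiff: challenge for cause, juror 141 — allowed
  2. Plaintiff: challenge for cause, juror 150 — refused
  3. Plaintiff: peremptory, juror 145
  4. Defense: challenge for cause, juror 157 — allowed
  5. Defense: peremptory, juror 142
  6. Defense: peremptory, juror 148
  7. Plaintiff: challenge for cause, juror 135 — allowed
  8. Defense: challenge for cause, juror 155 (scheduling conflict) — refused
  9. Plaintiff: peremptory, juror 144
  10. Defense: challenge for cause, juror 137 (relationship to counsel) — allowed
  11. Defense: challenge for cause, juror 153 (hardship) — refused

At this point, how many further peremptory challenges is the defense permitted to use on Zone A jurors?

3

Defense peremptories so far: #142, #148 — 2 of 5 used, 3 left overall.
Against Zone A: none yet — per-zone cap 3 leaves 3.
Binding limit: min(3, 3) = 3.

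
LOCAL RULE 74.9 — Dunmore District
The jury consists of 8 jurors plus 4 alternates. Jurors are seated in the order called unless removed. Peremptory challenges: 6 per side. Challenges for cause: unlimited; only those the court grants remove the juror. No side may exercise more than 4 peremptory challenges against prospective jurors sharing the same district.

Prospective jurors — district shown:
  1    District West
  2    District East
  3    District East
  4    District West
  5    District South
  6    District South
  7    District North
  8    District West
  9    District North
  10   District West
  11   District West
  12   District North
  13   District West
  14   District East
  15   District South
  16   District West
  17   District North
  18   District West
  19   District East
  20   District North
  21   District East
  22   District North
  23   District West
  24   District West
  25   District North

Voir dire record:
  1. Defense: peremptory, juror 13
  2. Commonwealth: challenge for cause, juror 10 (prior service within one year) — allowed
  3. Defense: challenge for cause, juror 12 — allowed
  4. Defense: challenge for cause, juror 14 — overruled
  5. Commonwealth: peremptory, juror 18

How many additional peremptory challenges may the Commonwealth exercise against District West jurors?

3

Commonwealth peremptories so far: #18 — 1 of 6 used, 5 left overall.
Against District West: #18 — 1 used; per-district cap 4 leaves 3.
Binding limit: min(5, 3) = 3.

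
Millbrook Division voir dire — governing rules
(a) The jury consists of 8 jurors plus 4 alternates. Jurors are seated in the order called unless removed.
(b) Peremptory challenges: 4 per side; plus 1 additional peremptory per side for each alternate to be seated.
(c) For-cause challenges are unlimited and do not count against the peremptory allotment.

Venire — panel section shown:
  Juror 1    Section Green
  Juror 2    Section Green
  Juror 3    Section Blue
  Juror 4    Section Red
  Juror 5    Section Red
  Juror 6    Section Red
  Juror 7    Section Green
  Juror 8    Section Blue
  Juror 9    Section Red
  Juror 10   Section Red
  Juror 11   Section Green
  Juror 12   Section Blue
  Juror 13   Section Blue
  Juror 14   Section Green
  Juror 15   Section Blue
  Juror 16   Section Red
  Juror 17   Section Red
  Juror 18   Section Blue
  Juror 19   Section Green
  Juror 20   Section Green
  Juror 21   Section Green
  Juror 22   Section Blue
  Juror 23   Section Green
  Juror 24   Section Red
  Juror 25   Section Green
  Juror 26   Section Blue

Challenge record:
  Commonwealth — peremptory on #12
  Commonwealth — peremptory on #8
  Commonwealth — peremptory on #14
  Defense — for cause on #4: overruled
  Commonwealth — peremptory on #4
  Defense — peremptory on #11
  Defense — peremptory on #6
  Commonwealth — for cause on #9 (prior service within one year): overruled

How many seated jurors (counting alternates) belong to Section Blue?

4

Removed: #4, #6, #8, #11, #12, #14.
Seated (12 incl. alternates): #1, #2, #3, #5, #7, #9, #10, #13, #15, #16, #17, #18.
Of those, in Section Blue: #3, #13, #15, #18 → 4.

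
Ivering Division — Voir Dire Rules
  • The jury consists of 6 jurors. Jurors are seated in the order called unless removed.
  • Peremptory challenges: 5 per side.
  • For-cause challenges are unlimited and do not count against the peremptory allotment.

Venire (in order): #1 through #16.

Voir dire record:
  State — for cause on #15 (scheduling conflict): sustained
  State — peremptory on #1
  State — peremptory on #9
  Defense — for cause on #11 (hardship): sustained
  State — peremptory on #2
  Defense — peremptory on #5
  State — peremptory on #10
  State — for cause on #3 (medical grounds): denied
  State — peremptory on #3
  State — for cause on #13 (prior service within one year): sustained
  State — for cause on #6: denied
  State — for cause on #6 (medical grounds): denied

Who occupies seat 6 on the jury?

14

Removed: #1, #2, #3, #5, #9, #10, #11, #13, #15. (#6 stays — for-cause denied.)
Seating in order: seats 1–6 → #4, #6, #7, #8, #12, #14.
So seat 6 is #14.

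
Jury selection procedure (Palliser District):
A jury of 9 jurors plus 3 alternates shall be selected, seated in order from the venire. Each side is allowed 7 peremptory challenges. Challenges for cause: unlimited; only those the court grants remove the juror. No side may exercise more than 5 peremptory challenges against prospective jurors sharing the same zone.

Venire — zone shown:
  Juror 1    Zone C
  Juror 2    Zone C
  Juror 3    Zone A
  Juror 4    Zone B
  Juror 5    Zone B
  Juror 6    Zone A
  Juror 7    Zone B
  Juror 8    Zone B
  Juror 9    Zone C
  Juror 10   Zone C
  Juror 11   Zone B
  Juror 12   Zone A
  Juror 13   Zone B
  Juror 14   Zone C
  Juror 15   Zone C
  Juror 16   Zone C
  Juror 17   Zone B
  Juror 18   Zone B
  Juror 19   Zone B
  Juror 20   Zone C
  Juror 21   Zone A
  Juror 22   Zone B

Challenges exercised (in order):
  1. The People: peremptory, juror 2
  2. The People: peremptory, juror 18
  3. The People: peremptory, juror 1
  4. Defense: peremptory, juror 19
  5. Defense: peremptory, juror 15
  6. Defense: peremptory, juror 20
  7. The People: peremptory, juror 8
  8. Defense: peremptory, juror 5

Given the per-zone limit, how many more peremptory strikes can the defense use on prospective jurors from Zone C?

3

Defense peremptories so far: #19, #15, #20, #5 — 4 of 7 used, 3 left overall.
Against Zone C: #15, #20 — 2 used; per-zone cap 5 leaves 3.
Binding limit: min(3, 3) = 3.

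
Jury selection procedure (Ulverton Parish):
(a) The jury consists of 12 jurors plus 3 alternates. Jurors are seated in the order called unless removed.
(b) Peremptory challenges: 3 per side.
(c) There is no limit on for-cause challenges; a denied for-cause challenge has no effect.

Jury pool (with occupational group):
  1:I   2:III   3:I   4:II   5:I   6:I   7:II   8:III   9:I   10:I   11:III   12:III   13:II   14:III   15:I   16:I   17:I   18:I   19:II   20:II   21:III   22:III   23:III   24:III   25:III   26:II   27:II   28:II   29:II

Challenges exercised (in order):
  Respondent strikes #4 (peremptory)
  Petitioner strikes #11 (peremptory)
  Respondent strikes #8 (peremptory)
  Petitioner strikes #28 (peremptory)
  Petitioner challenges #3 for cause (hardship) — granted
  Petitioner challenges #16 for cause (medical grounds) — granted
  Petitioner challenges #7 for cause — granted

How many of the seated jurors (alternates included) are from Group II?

Removed: #3, #4, #7, #8, #11, #16, #28.
Seated (15 incl. alternates): #1, #2, #5, #6, #9, #10, #12, #13, #14, #15, #17, #18, #19, #20, #21.
Of those, in Group II: #13, #19, #20 → 3.

3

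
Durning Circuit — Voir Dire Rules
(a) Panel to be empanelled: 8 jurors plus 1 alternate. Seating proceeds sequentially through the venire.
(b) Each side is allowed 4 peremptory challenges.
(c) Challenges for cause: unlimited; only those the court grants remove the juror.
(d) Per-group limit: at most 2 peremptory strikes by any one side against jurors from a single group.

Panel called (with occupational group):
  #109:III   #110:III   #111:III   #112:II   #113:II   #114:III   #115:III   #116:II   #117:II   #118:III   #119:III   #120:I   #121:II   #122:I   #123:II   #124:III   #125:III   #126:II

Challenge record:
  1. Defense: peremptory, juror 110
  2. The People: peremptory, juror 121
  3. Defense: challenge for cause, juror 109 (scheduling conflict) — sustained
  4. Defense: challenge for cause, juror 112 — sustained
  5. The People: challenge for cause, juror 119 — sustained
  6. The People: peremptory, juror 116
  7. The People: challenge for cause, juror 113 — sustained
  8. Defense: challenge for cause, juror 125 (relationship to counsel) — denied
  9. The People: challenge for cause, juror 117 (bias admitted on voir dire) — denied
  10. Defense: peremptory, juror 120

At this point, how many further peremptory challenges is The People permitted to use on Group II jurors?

0

The People peremptories so far: #121, #116 — 2 of 4 used, 2 left overall.
Against Group II: #121, #116 — 2 used; per-group cap 2 leaves 0.
Binding limit: min(2, 0) = 0.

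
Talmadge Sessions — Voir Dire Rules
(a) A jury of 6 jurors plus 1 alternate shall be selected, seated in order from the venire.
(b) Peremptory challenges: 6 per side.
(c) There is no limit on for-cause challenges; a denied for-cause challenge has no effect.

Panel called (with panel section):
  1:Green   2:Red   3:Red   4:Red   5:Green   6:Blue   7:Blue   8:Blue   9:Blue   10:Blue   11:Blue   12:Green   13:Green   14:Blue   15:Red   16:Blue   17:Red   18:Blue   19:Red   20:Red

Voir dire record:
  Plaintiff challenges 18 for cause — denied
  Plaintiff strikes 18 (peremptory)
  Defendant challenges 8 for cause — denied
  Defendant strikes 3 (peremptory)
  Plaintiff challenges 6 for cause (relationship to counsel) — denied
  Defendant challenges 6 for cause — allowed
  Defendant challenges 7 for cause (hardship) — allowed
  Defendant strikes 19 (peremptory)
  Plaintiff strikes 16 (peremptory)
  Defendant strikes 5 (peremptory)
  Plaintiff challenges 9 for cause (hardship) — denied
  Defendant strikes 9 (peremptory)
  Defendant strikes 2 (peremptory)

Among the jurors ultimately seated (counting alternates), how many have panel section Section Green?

3

Removed: #2, #3, #5, #6, #7, #9, #16, #18, #19.
Seated (7 incl. alternates): #1, #4, #8, #10, #11, #12, #13.
Of those, in Section Green: #1, #12, #13 → 3.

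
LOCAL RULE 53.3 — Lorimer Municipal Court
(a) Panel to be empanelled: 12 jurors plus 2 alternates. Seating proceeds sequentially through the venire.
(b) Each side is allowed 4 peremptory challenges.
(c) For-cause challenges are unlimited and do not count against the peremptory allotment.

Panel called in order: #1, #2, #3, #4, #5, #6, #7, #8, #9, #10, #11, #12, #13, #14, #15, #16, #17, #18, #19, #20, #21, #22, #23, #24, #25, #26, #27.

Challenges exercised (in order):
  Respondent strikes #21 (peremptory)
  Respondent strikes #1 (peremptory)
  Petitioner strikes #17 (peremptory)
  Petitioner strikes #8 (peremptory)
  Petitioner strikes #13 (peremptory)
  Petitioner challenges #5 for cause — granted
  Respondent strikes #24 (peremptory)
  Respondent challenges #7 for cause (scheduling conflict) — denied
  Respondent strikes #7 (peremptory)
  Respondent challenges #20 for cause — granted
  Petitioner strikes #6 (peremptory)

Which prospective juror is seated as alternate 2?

23

Removed: #1, #5, #6, #7, #8, #13, #17, #20, #21, #24.
Seating in order: seats 1–12 → #2, #3, #4, #9, #10, #11, #12, #14, #15, #16, #18, #19; alternates → #22, #23.
So alternate 2 is #23.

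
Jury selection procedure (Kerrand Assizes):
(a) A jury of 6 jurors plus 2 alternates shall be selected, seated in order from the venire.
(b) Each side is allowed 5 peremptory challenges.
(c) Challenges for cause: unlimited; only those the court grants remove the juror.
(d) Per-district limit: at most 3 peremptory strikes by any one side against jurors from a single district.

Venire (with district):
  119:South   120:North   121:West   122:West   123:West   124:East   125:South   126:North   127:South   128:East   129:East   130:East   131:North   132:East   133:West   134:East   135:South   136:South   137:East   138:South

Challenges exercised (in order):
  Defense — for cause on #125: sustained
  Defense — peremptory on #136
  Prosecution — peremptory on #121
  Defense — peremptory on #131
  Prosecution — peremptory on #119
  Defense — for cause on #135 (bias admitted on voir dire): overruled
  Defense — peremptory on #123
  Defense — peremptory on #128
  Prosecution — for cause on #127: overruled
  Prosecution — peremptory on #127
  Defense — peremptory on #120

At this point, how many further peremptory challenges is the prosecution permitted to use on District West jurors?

Prosecution peremptories so far: #121, #119, #127 — 3 of 5 used, 2 left overall.
Against District West: #121 — 1 used; per-district cap 3 leaves 2.
Binding limit: min(2, 2) = 2.

2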